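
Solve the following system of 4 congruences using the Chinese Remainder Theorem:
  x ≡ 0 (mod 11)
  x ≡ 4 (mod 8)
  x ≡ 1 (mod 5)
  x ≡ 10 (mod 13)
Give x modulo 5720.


Product of moduli M = 11 · 8 · 5 · 13 = 5720.
Merge one congruence at a time:
  Start: x ≡ 0 (mod 11).
  Combine with x ≡ 4 (mod 8); new modulus lcm = 88.
    Write x = 0 + 11·t and substitute into x ≡ 4 (mod 8): 11·t ≡ 4 − 0 = 4 (mod 8).
    Reduce coefficients mod 8: 3·t ≡ 4 (mod 8).
    The inverse of 3 mod 8 is 3 (since 3·3 = 9 = 1·8 + 1), so t ≡ 3·4 = 12 ≡ 4 (mod 8).
    Then x = 0 + 11·4 = 44, valid modulo lcm(11, 8) = 88: x ≡ 44 (mod 88).
  Combine with x ≡ 1 (mod 5); new modulus lcm = 440.
    Write x = 44 + 88·t and substitute into x ≡ 1 (mod 5): 88·t ≡ 1 − 44 = -43 (mod 5).
    Reduce coefficients mod 5: 3·t ≡ 2 (mod 5).
    The inverse of 3 mod 5 is 2 (since 3·2 = 6 = 1·5 + 1), so t ≡ 2·2 = 4 ≡ 4 (mod 5).
    Then x = 44 + 88·4 = 396, valid modulo lcm(88, 5) = 440: x ≡ 396 (mod 440).
  Combine with x ≡ 10 (mod 13); new modulus lcm = 5720.
    Write x = 396 + 440·t and substitute into x ≡ 10 (mod 13): 440·t ≡ 10 − 396 = -386 (mod 13).
    Reduce coefficients mod 13: 11·t ≡ 4 (mod 13).
    The inverse of 11 mod 13 is 6 (since 11·6 = 66 = 5·13 + 1), so t ≡ 6·4 = 24 ≡ 11 (mod 13).
    Then x = 396 + 440·11 = 5236, valid modulo lcm(440, 13) = 5720: x ≡ 5236 (mod 5720).
Verify against each original: 5236 mod 11 = 0, 5236 mod 8 = 4, 5236 mod 5 = 1, 5236 mod 13 = 10.

x ≡ 5236 (mod 5720).


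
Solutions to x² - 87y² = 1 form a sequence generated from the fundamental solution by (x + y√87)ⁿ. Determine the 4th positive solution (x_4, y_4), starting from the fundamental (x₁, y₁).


Step 1: Find the fundamental solution (x₁, y₁) of x² - 87y² = 1.
  Expand √87 as a continued fraction. a₀ = ⌊√87⌋ = 9; iterate m_{k+1} = d_k·a_k − m_k, d_{k+1} = (87 − m_{k+1}²)/d_k, a_{k+1} = ⌊(a₀ + m_{k+1})/d_{k+1}⌋ (starting m₀ = 0, d₀ = 1), with convergents p_k = a_k·p_{k-1} + p_{k-2}, q_k = a_k·q_{k-1} + q_{k-2} (p₋₁ = 1, q₋₁ = 0):
  k = 0: a₀ = 9; p₀/q₀ = 9/1; p₀² − 87·q₀² = 81 − 87 = -6.
  k = 1: m = 9, d = 6, a = ⌊(9 + 9)/6⌋ = 3; p/q = (3·9 + 1)/(3·1 + 0) = 28/3; p² − 87·q² = 784 − 783 = 1.
  The first convergent with p² − 87·q² = 1 gives the fundamental solution (x₁, y₁) = (28, 3).
Step 2: Apply the recurrence (x_{n+1}, y_{n+1}) = (x₁x_n + 87y₁y_n, x₁y_n + y₁x_n) repeatedly.
  From (x_1, y_1) = (28, 3): x_2 = 28·28 + 87·3·3 = 1567; y_2 = 28·3 + 3·28 = 168.
  From (x_2, y_2) = (1567, 168): x_3 = 28·1567 + 87·3·168 = 87724; y_3 = 28·168 + 3·1567 = 9405.
  From (x_3, y_3) = (87724, 9405): x_4 = 28·87724 + 87·3·9405 = 4910977; y_4 = 28·9405 + 3·87724 = 526512.
Step 3: Verify x_4² - 87·y_4² = 24117695094529 - 24117695094528 = 1 (should be 1). ✓

(x_1, y_1) = (28, 3); (x_4, y_4) = (4910977, 526512).


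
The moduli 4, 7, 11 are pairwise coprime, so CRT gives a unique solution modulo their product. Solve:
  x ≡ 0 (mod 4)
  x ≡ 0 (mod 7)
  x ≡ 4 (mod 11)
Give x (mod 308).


Moduli 4, 7, 11 are pairwise coprime; by CRT there is a unique solution modulo M = 4 · 7 · 11 = 308.
Solve pairwise, accumulating the modulus:
  Start with x ≡ 0 (mod 4).
  Combine with x ≡ 0 (mod 7): since gcd(4, 7) = 1, we get a unique residue mod 28.
    Write x = 0 + 4·t and substitute into x ≡ 0 (mod 7): 4·t ≡ 0 − 0 = 0 (mod 7).
    The inverse of 4 mod 7 is 2 (since 4·2 = 8 = 1·7 + 1), so t ≡ 2·0 = 0 ≡ 0 (mod 7).
    Then x = 0 + 4·0 = 0, valid modulo lcm(4, 7) = 28: x ≡ 0 (mod 28).
  Combine with x ≡ 4 (mod 11): since gcd(28, 11) = 1, we get a unique residue mod 308.
    Write x = 0 + 28·t and substitute into x ≡ 4 (mod 11): 28·t ≡ 4 − 0 = 4 (mod 11).
    Reduce coefficients mod 11: 6·t ≡ 4 (mod 11).
    The inverse of 6 mod 11 is 2 (since 6·2 = 12 = 1·11 + 1), so t ≡ 2·4 = 8 ≡ 8 (mod 11).
    Then x = 0 + 28·8 = 224, valid modulo lcm(28, 11) = 308: x ≡ 224 (mod 308).
Verify: 224 mod 4 = 0 ✓, 224 mod 7 = 0 ✓, 224 mod 11 = 4 ✓.

x ≡ 224 (mod 308).


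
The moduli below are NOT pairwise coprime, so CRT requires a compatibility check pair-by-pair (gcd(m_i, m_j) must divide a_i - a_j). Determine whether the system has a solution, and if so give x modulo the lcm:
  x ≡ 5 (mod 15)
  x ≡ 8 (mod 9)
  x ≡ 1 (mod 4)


Moduli 15, 9, 4 are not pairwise coprime, so CRT works modulo lcm(m_i) when all pairwise compatibility conditions hold.
Pairwise compatibility: gcd(m_i, m_j) must divide a_i - a_j for every pair.
Merge one congruence at a time:
  Start: x ≡ 5 (mod 15).
  Combine with x ≡ 8 (mod 9): gcd(15, 9) = 3; 8 - 5 = 3, which IS divisible by 3, so compatible.
    Write x = 5 + 15·t and substitute into x ≡ 8 (mod 9): 15·t ≡ 8 − 5 = 3 (mod 9).
    Divide the congruence (and modulus) by g = 3: 5·t ≡ 1 (mod 3).
    Reduce coefficients mod 3: 2·t ≡ 1 (mod 3).
    The inverse of 2 mod 3 is 2 (since 2·2 = 4 = 1·3 + 1), so t ≡ 2·1 = 2 ≡ 2 (mod 3).
    Then x = 5 + 15·2 = 35, valid modulo lcm(15, 9) = 45: x ≡ 35 (mod 45).
  Combine with x ≡ 1 (mod 4): gcd(45, 4) = 1; 1 - 35 = -34, which IS divisible by 1, so compatible.
    Write x = 35 + 45·t and substitute into x ≡ 1 (mod 4): 45·t ≡ 1 − 35 = -34 (mod 4).
    Reduce coefficients mod 4: 1·t ≡ 2 (mod 4).
    So t ≡ 2 (mod 4).
    Then x = 35 + 45·2 = 125, valid modulo lcm(45, 4) = 180: x ≡ 125 (mod 180).
Verify: 125 mod 15 = 5, 125 mod 9 = 8, 125 mod 4 = 1.

x ≡ 125 (mod 180).


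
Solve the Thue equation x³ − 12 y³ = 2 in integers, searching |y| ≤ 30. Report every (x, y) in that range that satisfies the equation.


The equation is x³ - 12y³ = 2. For fixed y, x³ = 12·y³ + 2, so a solution requires the RHS to be a perfect cube.
Strategy: iterate y from -30 to 30, compute RHS = 12·y³ + 2, and check whether it is a (positive or negative) perfect cube.
Check small values of y:
  y = 0: RHS = 2 is not a perfect cube.
  y = 1: RHS = 14 is not a perfect cube.
  y = -1: RHS = -10 is not a perfect cube.
  y = 2: RHS = 98 is not a perfect cube.
  y = -2: RHS = -94 is not a perfect cube.
  y = 3: RHS = 326 is not a perfect cube.
  y = -3: RHS = -322 is not a perfect cube.
Continuing the search up to |y| = 30 finds no solutions either.
No (x, y) in the scanned range satisfies the equation.

No integer solutions with |y| ≤ 30.


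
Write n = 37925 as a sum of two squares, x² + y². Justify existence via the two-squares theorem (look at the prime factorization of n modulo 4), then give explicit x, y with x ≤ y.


Step 1: Factor n = 37925 = 5^2 · 37 · 41.
Step 2: Check the mod-4 condition on each prime factor: 5 ≡ 1 (mod 4), exponent 2; 37 ≡ 1 (mod 4), exponent 1; 41 ≡ 1 (mod 4), exponent 1.
All primes ≡ 3 (mod 4) appear to even exponent (or don't appear), so by the two-squares theorem n IS expressible as a sum of two squares.
Step 3: Build a representation. Group n = k² · m with k = 5 and m = 37 · 41 = 1517 (a product of primes ≡ 1 (mod 4)); a representation of m scales to one of n via (k·x)² + (k·y)² = k²(x² + y²). Each prime p ≡ 1 (mod 4) is itself a sum of two squares; find a² by testing p − a² for a perfect square:
  37: 37 − 1² = 36 = 6² ⇒ 37 = 1² + 6².
  41: 41 − 1² = 40, 41 − 2² = 37, 41 − 3² = 32, 41 − 4² = 25 = 5² ⇒ 41 = 4² + 5².
  Combine using the Brahmagupta–Fibonacci identity (a² + b²)(c² + d²) = (ac − bd)² + (ad + bc)² = (ac + bd)² + (ad − bc)²:
  37 · 41 = 1517: from (1² + 6²)(4² + 5²), take (1·4 − 6·5, 1·5 + 6·4) = (4 − 30, 5 + 24) = (-26, 29); dropping signs (only squares matter) gives (26, 29); check 26² + 29² = 676 + 841 = 1517 ✓.
  Scale by k = 5: (5·26, 5·29) = (130, 145).
Step 4: Order so x ≤ y and verify: 130² + 145² = 16900 + 21025 = 37925 = n. ✓

n = 37925 = 130² + 145² (one valid representation with x ≤ y).


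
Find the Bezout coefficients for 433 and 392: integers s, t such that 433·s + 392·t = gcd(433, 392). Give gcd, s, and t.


Euclidean algorithm on (433, 392) — divide until remainder is 0:
  433 = 1 · 392 + 41
  392 = 9 · 41 + 23
  41 = 1 · 23 + 18
  23 = 1 · 18 + 5
  18 = 3 · 5 + 3
  5 = 1 · 3 + 2
  3 = 1 · 2 + 1
  2 = 2 · 1 + 0
gcd(433, 392) = 1.
Track Bezout coefficients alongside the remainders: start with r₀ = 433 = a·1 + b·0 (s = 1, t = 0) and r₁ = 392 = a·0 + b·1 (s = 0, t = 1); each new remainder r_{k+1} = r_{k-1} − q_k·r_k inherits s_{k+1} = s_{k-1} − q_k·s_k, t_{k+1} = t_{k-1} − q_k·t_k, so r_k = a·s_k + b·t_k at every step:
  q = 1: r = 41, s = 1 − 1·0 = 1, t = 0 − 1·1 = -1  (check: 433·1 + 392·(-1) = 41)
  q = 9: r = 23, s = 0 − 9·1 = -9, t = 1 − 9·(-1) = 10  (check: 433·(-9) + 392·10 = 23)
  q = 1: r = 18, s = 1 − 1·(-9) = 10, t = -1 − 1·10 = -11  (check: 433·10 + 392·(-11) = 18)
  q = 1: r = 5, s = -9 − 1·10 = -19, t = 10 − 1·(-11) = 21  (check: 433·(-19) + 392·21 = 5)
  q = 3: r = 3, s = 10 − 3·(-19) = 67, t = -11 − 3·21 = -74  (check: 433·67 + 392·(-74) = 3)
  q = 1: r = 2, s = -19 − 1·67 = -86, t = 21 − 1·(-74) = 95  (check: 433·(-86) + 392·95 = 2)
  q = 1: r = 1, s = 67 − 1·(-86) = 153, t = -74 − 1·95 = -169  (check: 433·153 + 392·(-169) = 1)
The row with r = 1 (the gcd) gives the Bezout coefficients s = 153, t = -169.
Result: 433 · (153) + 392 · (-169) = 1.

gcd(433, 392) = 1; s = 153, t = -169 (check: 433·153 + 392·(-169) = 1).


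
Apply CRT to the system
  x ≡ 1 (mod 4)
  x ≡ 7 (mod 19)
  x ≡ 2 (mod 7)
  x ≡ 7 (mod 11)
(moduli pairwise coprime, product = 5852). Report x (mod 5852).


Product of moduli M = 4 · 19 · 7 · 11 = 5852.
Merge one congruence at a time:
  Start: x ≡ 1 (mod 4).
  Combine with x ≡ 7 (mod 19); new modulus lcm = 76.
    Write x = 1 + 4·t and substitute into x ≡ 7 (mod 19): 4·t ≡ 7 − 1 = 6 (mod 19).
    The inverse of 4 mod 19 is 5 (since 4·5 = 20 = 1·19 + 1), so t ≡ 5·6 = 30 ≡ 11 (mod 19).
    Then x = 1 + 4·11 = 45, valid modulo lcm(4, 19) = 76: x ≡ 45 (mod 76).
  Combine with x ≡ 2 (mod 7); new modulus lcm = 532.
    Write x = 45 + 76·t and substitute into x ≡ 2 (mod 7): 76·t ≡ 2 − 45 = -43 (mod 7).
    Reduce coefficients mod 7: 6·t ≡ 6 (mod 7).
    The inverse of 6 mod 7 is 6 (since 6·6 = 36 = 5·7 + 1), so t ≡ 6·6 = 36 ≡ 1 (mod 7).
    Then x = 45 + 76·1 = 121, valid modulo lcm(76, 7) = 532: x ≡ 121 (mod 532).
  Combine with x ≡ 7 (mod 11); new modulus lcm = 5852.
    Write x = 121 + 532·t and substitute into x ≡ 7 (mod 11): 532·t ≡ 7 − 121 = -114 (mod 11).
    Reduce coefficients mod 11: 4·t ≡ 7 (mod 11).
    The inverse of 4 mod 11 is 3 (since 4·3 = 12 = 1·11 + 1), so t ≡ 3·7 = 21 ≡ 10 (mod 11).
    Then x = 121 + 532·10 = 5441, valid modulo lcm(532, 11) = 5852: x ≡ 5441 (mod 5852).
Verify against each original: 5441 mod 4 = 1, 5441 mod 19 = 7, 5441 mod 7 = 2, 5441 mod 11 = 7.

x ≡ 5441 (mod 5852).


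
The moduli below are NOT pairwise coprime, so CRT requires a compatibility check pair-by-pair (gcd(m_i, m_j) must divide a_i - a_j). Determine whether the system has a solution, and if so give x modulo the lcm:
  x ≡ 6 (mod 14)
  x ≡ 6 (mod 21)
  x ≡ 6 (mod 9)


Moduli 14, 21, 9 are not pairwise coprime, so CRT works modulo lcm(m_i) when all pairwise compatibility conditions hold.
Pairwise compatibility: gcd(m_i, m_j) must divide a_i - a_j for every pair.
Merge one congruence at a time:
  Start: x ≡ 6 (mod 14).
  Combine with x ≡ 6 (mod 21): gcd(14, 21) = 7; 6 - 6 = 0, which IS divisible by 7, so compatible.
    Write x = 6 + 14·t and substitute into x ≡ 6 (mod 21): 14·t ≡ 6 − 6 = 0 (mod 21).
    Divide the congruence (and modulus) by g = 7: 2·t ≡ 0 (mod 3).
    The inverse of 2 mod 3 is 2 (since 2·2 = 4 = 1·3 + 1), so t ≡ 2·0 = 0 ≡ 0 (mod 3).
    Then x = 6 + 14·0 = 6, valid modulo lcm(14, 21) = 42: x ≡ 6 (mod 42).
  Combine with x ≡ 6 (mod 9): gcd(42, 9) = 3; 6 - 6 = 0, which IS divisible by 3, so compatible.
    Write x = 6 + 42·t and substitute into x ≡ 6 (mod 9): 42·t ≡ 6 − 6 = 0 (mod 9).
    Divide the congruence (and modulus) by g = 3: 14·t ≡ 0 (mod 3).
    Reduce coefficients mod 3: 2·t ≡ 0 (mod 3).
    The inverse of 2 mod 3 is 2 (since 2·2 = 4 = 1·3 + 1), so t ≡ 2·0 = 0 ≡ 0 (mod 3).
    Then x = 6 + 42·0 = 6, valid modulo lcm(42, 9) = 126: x ≡ 6 (mod 126).
Verify: 6 mod 14 = 6, 6 mod 21 = 6, 6 mod 9 = 6.

x ≡ 6 (mod 126).


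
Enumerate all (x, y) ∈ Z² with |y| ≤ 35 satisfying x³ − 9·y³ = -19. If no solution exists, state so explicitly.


The equation is x³ - 9y³ = -19. For fixed y, x³ = 9·y³ − 19, so a solution requires the RHS to be a perfect cube.
Strategy: iterate y from -35 to 35, compute RHS = 9·y³ − 19, and check whether it is a (positive or negative) perfect cube.
Check small values of y:
  y = 0: RHS = -19 is not a perfect cube.
  y = 1: RHS = -10 is not a perfect cube.
  y = -1: RHS = -28 is not a perfect cube.
  y = 2: RHS = 53 is not a perfect cube.
  y = -2: RHS = -91 is not a perfect cube.
  y = 3: RHS = 224 is not a perfect cube.
  y = -3: RHS = -262 is not a perfect cube.
Continuing the search up to |y| = 35 finds no solutions either.
No (x, y) in the scanned range satisfies the equation.

No integer solutions with |y| ≤ 35.


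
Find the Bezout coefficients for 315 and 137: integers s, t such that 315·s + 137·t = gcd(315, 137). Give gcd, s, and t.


Euclidean algorithm on (315, 137) — divide until remainder is 0:
  315 = 2 · 137 + 41
  137 = 3 · 41 + 14
  41 = 2 · 14 + 13
  14 = 1 · 13 + 1
  13 = 13 · 1 + 0
gcd(315, 137) = 1.
Track Bezout coefficients alongside the remainders: start with r₀ = 315 = a·1 + b·0 (s = 1, t = 0) and r₁ = 137 = a·0 + b·1 (s = 0, t = 1); each new remainder r_{k+1} = r_{k-1} − q_k·r_k inherits s_{k+1} = s_{k-1} − q_k·s_k, t_{k+1} = t_{k-1} − q_k·t_k, so r_k = a·s_k + b·t_k at every step:
  q = 2: r = 41, s = 1 − 2·0 = 1, t = 0 − 2·1 = -2  (check: 315·1 + 137·(-2) = 41)
  q = 3: r = 14, s = 0 − 3·1 = -3, t = 1 − 3·(-2) = 7  (check: 315·(-3) + 137·7 = 14)
  q = 2: r = 13, s = 1 − 2·(-3) = 7, t = -2 − 2·7 = -16  (check: 315·7 + 137·(-16) = 13)
  q = 1: r = 1, s = -3 − 1·7 = -10, t = 7 − 1·(-16) = 23  (check: 315·(-10) + 137·23 = 1)
The row with r = 1 (the gcd) gives the Bezout coefficients s = -10, t = 23.
Result: 315 · (-10) + 137 · (23) = 1.

gcd(315, 137) = 1; s = -10, t = 23 (check: 315·(-10) + 137·23 = 1).


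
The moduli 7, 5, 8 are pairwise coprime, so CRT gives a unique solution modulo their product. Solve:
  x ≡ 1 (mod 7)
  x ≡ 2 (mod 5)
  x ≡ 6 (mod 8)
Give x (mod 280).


Moduli 7, 5, 8 are pairwise coprime; by CRT there is a unique solution modulo M = 7 · 5 · 8 = 280.
Solve pairwise, accumulating the modulus:
  Start with x ≡ 1 (mod 7).
  Combine with x ≡ 2 (mod 5): since gcd(7, 5) = 1, we get a unique residue mod 35.
    Write x = 1 + 7·t and substitute into x ≡ 2 (mod 5): 7·t ≡ 2 − 1 = 1 (mod 5).
    Reduce coefficients mod 5: 2·t ≡ 1 (mod 5).
    The inverse of 2 mod 5 is 3 (since 2·3 = 6 = 1·5 + 1), so t ≡ 3·1 = 3 ≡ 3 (mod 5).
    Then x = 1 + 7·3 = 22, valid modulo lcm(7, 5) = 35: x ≡ 22 (mod 35).
  Combine with x ≡ 6 (mod 8): since gcd(35, 8) = 1, we get a unique residue mod 280.
    Write x = 22 + 35·t and substitute into x ≡ 6 (mod 8): 35·t ≡ 6 − 22 = -16 (mod 8).
    Reduce coefficients mod 8: 3·t ≡ 0 (mod 8).
    The inverse of 3 mod 8 is 3 (since 3·3 = 9 = 1·8 + 1), so t ≡ 3·0 = 0 ≡ 0 (mod 8).
    Then x = 22 + 35·0 = 22, valid modulo lcm(35, 8) = 280: x ≡ 22 (mod 280).
Verify: 22 mod 7 = 1 ✓, 22 mod 5 = 2 ✓, 22 mod 8 = 6 ✓.

x ≡ 22 (mod 280).


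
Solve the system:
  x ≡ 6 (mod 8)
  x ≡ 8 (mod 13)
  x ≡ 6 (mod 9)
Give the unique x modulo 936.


Moduli 8, 13, 9 are pairwise coprime; by CRT there is a unique solution modulo M = 8 · 13 · 9 = 936.
Solve pairwise, accumulating the modulus:
  Start with x ≡ 6 (mod 8).
  Combine with x ≡ 8 (mod 13): since gcd(8, 13) = 1, we get a unique residue mod 104.
    Write x = 6 + 8·t and substitute into x ≡ 8 (mod 13): 8·t ≡ 8 − 6 = 2 (mod 13).
    The inverse of 8 mod 13 is 5 (since 8·5 = 40 = 3·13 + 1), so t ≡ 5·2 = 10 ≡ 10 (mod 13).
    Then x = 6 + 8·10 = 86, valid modulo lcm(8, 13) = 104: x ≡ 86 (mod 104).
  Combine with x ≡ 6 (mod 9): since gcd(104, 9) = 1, we get a unique residue mod 936.
    Write x = 86 + 104·t and substitute into x ≡ 6 (mod 9): 104·t ≡ 6 − 86 = -80 (mod 9).
    Reduce coefficients mod 9: 5·t ≡ 1 (mod 9).
    The inverse of 5 mod 9 is 2 (since 5·2 = 10 = 1·9 + 1), so t ≡ 2·1 = 2 ≡ 2 (mod 9).
    Then x = 86 + 104·2 = 294, valid modulo lcm(104, 9) = 936: x ≡ 294 (mod 936).
Verify: 294 mod 8 = 6 ✓, 294 mod 13 = 8 ✓, 294 mod 9 = 6 ✓.

x ≡ 294 (mod 936).


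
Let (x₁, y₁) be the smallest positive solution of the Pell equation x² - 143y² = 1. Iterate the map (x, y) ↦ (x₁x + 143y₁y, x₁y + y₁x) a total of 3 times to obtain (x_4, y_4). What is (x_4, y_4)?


Step 1: Find the fundamental solution (x₁, y₁) of x² - 143y² = 1.
  Expand √143 as a continued fraction. a₀ = ⌊√143⌋ = 11; iterate m_{k+1} = d_k·a_k − m_k, d_{k+1} = (143 − m_{k+1}²)/d_k, a_{k+1} = ⌊(a₀ + m_{k+1})/d_{k+1}⌋ (starting m₀ = 0, d₀ = 1), with convergents p_k = a_k·p_{k-1} + p_{k-2}, q_k = a_k·q_{k-1} + q_{k-2} (p₋₁ = 1, q₋₁ = 0):
  k = 0: a₀ = 11; p₀/q₀ = 11/1; p₀² − 143·q₀² = 121 − 143 = -22.
  k = 1: m = 11, d = 22, a = ⌊(11 + 11)/22⌋ = 1; p/q = (1·11 + 1)/(1·1 + 0) = 12/1; p² − 143·q² = 144 − 143 = 1.
  The first convergent with p² − 143·q² = 1 gives the fundamental solution (x₁, y₁) = (12, 1).
Step 2: Apply the recurrence (x_{n+1}, y_{n+1}) = (x₁x_n + 143y₁y_n, x₁y_n + y₁x_n) repeatedly.
  From (x_1, y_1) = (12, 1): x_2 = 12·12 + 143·1·1 = 287; y_2 = 12·1 + 1·12 = 24.
  From (x_2, y_2) = (287, 24): x_3 = 12·287 + 143·1·24 = 6876; y_3 = 12·24 + 1·287 = 575.
  From (x_3, y_3) = (6876, 575): x_4 = 12·6876 + 143·1·575 = 164737; y_4 = 12·575 + 1·6876 = 13776.
Step 3: Verify x_4² - 143·y_4² = 27138279169 - 27138279168 = 1 (should be 1). ✓

(x_1, y_1) = (12, 1); (x_4, y_4) = (164737, 13776).


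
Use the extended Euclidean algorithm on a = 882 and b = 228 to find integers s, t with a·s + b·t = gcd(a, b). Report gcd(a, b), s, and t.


Euclidean algorithm on (882, 228) — divide until remainder is 0:
  882 = 3 · 228 + 198
  228 = 1 · 198 + 30
  198 = 6 · 30 + 18
  30 = 1 · 18 + 12
  18 = 1 · 12 + 6
  12 = 2 · 6 + 0
gcd(882, 228) = 6.
Track Bezout coefficients alongside the remainders: start with r₀ = 882 = a·1 + b·0 (s = 1, t = 0) and r₁ = 228 = a·0 + b·1 (s = 0, t = 1); each new remainder r_{k+1} = r_{k-1} − q_k·r_k inherits s_{k+1} = s_{k-1} − q_k·s_k, t_{k+1} = t_{k-1} − q_k·t_k, so r_k = a·s_k + b·t_k at every step:
  q = 3: r = 198, s = 1 − 3·0 = 1, t = 0 − 3·1 = -3  (check: 882·1 + 228·(-3) = 198)
  q = 1: r = 30, s = 0 − 1·1 = -1, t = 1 − 1·(-3) = 4  (check: 882·(-1) + 228·4 = 30)
  q = 6: r = 18, s = 1 − 6·(-1) = 7, t = -3 − 6·4 = -27  (check: 882·7 + 228·(-27) = 18)
  q = 1: r = 12, s = -1 − 1·7 = -8, t = 4 − 1·(-27) = 31  (check: 882·(-8) + 228·31 = 12)
  q = 1: r = 6, s = 7 − 1·(-8) = 15, t = -27 − 1·31 = -58  (check: 882·15 + 228·(-58) = 6)
The row with r = 6 (the gcd) gives the Bezout coefficients s = 15, t = -58.
Result: 882 · (15) + 228 · (-58) = 6.

gcd(882, 228) = 6; s = 15, t = -58 (check: 882·15 + 228·(-58) = 6).


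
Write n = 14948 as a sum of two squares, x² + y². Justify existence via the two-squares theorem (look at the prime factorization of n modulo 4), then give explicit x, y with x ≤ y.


Step 1: Factor n = 14948 = 2^2 · 37 · 101.
Step 2: Check the mod-4 condition on each prime factor: 2 = 2 (special); 37 ≡ 1 (mod 4), exponent 1; 101 ≡ 1 (mod 4), exponent 1.
All primes ≡ 3 (mod 4) appear to even exponent (or don't appear), so by the two-squares theorem n IS expressible as a sum of two squares.
Step 3: Build a representation. Group n = k² · m with k = 2 and m = 37 · 101 = 3737 (a product of primes ≡ 1 (mod 4)); a representation of m scales to one of n via (k·x)² + (k·y)² = k²(x² + y²). Each prime p ≡ 1 (mod 4) is itself a sum of two squares; find a² by testing p − a² for a perfect square:
  37: 37 − 1² = 36 = 6² ⇒ 37 = 1² + 6².
  101: 101 − 1² = 100 = 10² ⇒ 101 = 1² + 10².
  Combine using the Brahmagupta–Fibonacci identity (a² + b²)(c² + d²) = (ac − bd)² + (ad + bc)² = (ac + bd)² + (ad − bc)²:
  37 · 101 = 3737: from (1² + 6²)(1² + 10²), take (1·1 − 6·10, 1·10 + 6·1) = (1 − 60, 10 + 6) = (-59, 16); dropping signs (only squares matter) gives (59, 16); check 59² + 16² = 3481 + 256 = 3737 ✓.
  Scale by k = 2: (2·59, 2·16) = (118, 32).
Step 4: Order so x ≤ y and verify: 32² + 118² = 1024 + 13924 = 14948 = n. ✓

n = 14948 = 32² + 118² (one valid representation with x ≤ y).


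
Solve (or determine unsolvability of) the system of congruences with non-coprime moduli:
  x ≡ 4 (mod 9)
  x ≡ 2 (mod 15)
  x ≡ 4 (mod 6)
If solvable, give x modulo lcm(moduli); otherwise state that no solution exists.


Moduli 9, 15, 6 are not pairwise coprime, so CRT works modulo lcm(m_i) when all pairwise compatibility conditions hold.
Pairwise compatibility: gcd(m_i, m_j) must divide a_i - a_j for every pair.
Merge one congruence at a time:
  Start: x ≡ 4 (mod 9).
  Combine with x ≡ 2 (mod 15): gcd(9, 15) = 3, and 2 - 4 = -2 is NOT divisible by 3.
    ⇒ system is inconsistent (no integer solution).

No solution (the system is inconsistent).


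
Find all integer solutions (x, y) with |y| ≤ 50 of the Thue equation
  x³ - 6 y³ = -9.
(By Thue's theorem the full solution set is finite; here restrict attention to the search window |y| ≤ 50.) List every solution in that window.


The equation is x³ - 6y³ = -9. For fixed y, x³ = 6·y³ − 9, so a solution requires the RHS to be a perfect cube.
Strategy: iterate y from -50 to 50, compute RHS = 6·y³ − 9, and check whether it is a (positive or negative) perfect cube.
Check small values of y:
  y = 0: RHS = -9 is not a perfect cube.
  y = 1: RHS = -3 is not a perfect cube.
  y = -1: RHS = -15 is not a perfect cube.
  y = 2: RHS = 39 is not a perfect cube.
  y = -2: RHS = -57 is not a perfect cube.
  y = 3: RHS = 153 is not a perfect cube.
  y = -3: RHS = -171 is not a perfect cube.
Continuing the search up to |y| = 50 finds no solutions either.
No (x, y) in the scanned range satisfies the equation.

No integer solutions with |y| ≤ 50.


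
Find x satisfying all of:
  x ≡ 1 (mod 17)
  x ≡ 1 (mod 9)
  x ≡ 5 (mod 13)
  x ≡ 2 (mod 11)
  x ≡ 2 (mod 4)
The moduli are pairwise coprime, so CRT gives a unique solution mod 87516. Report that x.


Product of moduli M = 17 · 9 · 13 · 11 · 4 = 87516.
Merge one congruence at a time:
  Start: x ≡ 1 (mod 17).
  Combine with x ≡ 1 (mod 9); new modulus lcm = 153.
    Write x = 1 + 17·t and substitute into x ≡ 1 (mod 9): 17·t ≡ 1 − 1 = 0 (mod 9).
    Reduce coefficients mod 9: 8·t ≡ 0 (mod 9).
    The inverse of 8 mod 9 is 8 (since 8·8 = 64 = 7·9 + 1), so t ≡ 8·0 = 0 ≡ 0 (mod 9).
    Then x = 1 + 17·0 = 1, valid modulo lcm(17, 9) = 153: x ≡ 1 (mod 153).
  Combine with x ≡ 5 (mod 13); new modulus lcm = 1989.
    Write x = 1 + 153·t and substitute into x ≡ 5 (mod 13): 153·t ≡ 5 − 1 = 4 (mod 13).
    Reduce coefficients mod 13: 10·t ≡ 4 (mod 13).
    The inverse of 10 mod 13 is 4 (since 10·4 = 40 = 3·13 + 1), so t ≡ 4·4 = 16 ≡ 3 (mod 13).
    Then x = 1 + 153·3 = 460, valid modulo lcm(153, 13) = 1989: x ≡ 460 (mod 1989).
  Combine with x ≡ 2 (mod 11); new modulus lcm = 21879.
    Write x = 460 + 1989·t and substitute into x ≡ 2 (mod 11): 1989·t ≡ 2 − 460 = -458 (mod 11).
    Reduce coefficients mod 11: 9·t ≡ 4 (mod 11).
    The inverse of 9 mod 11 is 5 (since 9·5 = 45 = 4·11 + 1), so t ≡ 5·4 = 20 ≡ 9 (mod 11).
    Then x = 460 + 1989·9 = 18361, valid modulo lcm(1989, 11) = 21879: x ≡ 18361 (mod 21879).
  Combine with x ≡ 2 (mod 4); new modulus lcm = 87516.
    Write x = 18361 + 21879·t and substitute into x ≡ 2 (mod 4): 21879·t ≡ 2 − 18361 = -18359 (mod 4).
    Reduce coefficients mod 4: 3·t ≡ 1 (mod 4).
    The inverse of 3 mod 4 is 3 (since 3·3 = 9 = 2·4 + 1), so t ≡ 3·1 = 3 ≡ 3 (mod 4).
    Then x = 18361 + 21879·3 = 83998, valid modulo lcm(21879, 4) = 87516: x ≡ 83998 (mod 87516).
Verify against each original: 83998 mod 17 = 1, 83998 mod 9 = 1, 83998 mod 13 = 5, 83998 mod 11 = 2, 83998 mod 4 = 2.

x ≡ 83998 (mod 87516).


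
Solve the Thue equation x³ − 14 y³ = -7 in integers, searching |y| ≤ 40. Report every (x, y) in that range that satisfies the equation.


The equation is x³ - 14y³ = -7. For fixed y, x³ = 14·y³ − 7, so a solution requires the RHS to be a perfect cube.
Strategy: iterate y from -40 to 40, compute RHS = 14·y³ − 7, and check whether it is a (positive or negative) perfect cube.
Check small values of y:
  y = 0: RHS = -7 is not a perfect cube.
  y = 1: RHS = 7 is not a perfect cube.
  y = -1: RHS = -21 is not a perfect cube.
  y = 2: RHS = 105 is not a perfect cube.
  y = -2: RHS = -119 is not a perfect cube.
  y = 3: RHS = 371 is not a perfect cube.
  y = -3: RHS = -385 is not a perfect cube.
Continuing the search up to |y| = 40 finds no solutions either.
No (x, y) in the scanned range satisfies the equation.

No integer solutions with |y| ≤ 40.


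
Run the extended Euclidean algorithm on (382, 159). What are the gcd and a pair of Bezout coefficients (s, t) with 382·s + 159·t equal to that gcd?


Euclidean algorithm on (382, 159) — divide until remainder is 0:
  382 = 2 · 159 + 64
  159 = 2 · 64 + 31
  64 = 2 · 31 + 2
  31 = 15 · 2 + 1
  2 = 2 · 1 + 0
gcd(382, 159) = 1.
Track Bezout coefficients alongside the remainders: start with r₀ = 382 = a·1 + b·0 (s = 1, t = 0) and r₁ = 159 = a·0 + b·1 (s = 0, t = 1); each new remainder r_{k+1} = r_{k-1} − q_k·r_k inherits s_{k+1} = s_{k-1} − q_k·s_k, t_{k+1} = t_{k-1} − q_k·t_k, so r_k = a·s_k + b·t_k at every step:
  q = 2: r = 64, s = 1 − 2·0 = 1, t = 0 − 2·1 = -2  (check: 382·1 + 159·(-2) = 64)
  q = 2: r = 31, s = 0 − 2·1 = -2, t = 1 − 2·(-2) = 5  (check: 382·(-2) + 159·5 = 31)
  q = 2: r = 2, s = 1 − 2·(-2) = 5, t = -2 − 2·5 = -12  (check: 382·5 + 159·(-12) = 2)
  q = 15: r = 1, s = -2 − 15·5 = -77, t = 5 − 15·(-12) = 185  (check: 382·(-77) + 159·185 = 1)
The row with r = 1 (the gcd) gives the Bezout coefficients s = -77, t = 185.
Result: 382 · (-77) + 159 · (185) = 1.

gcd(382, 159) = 1; s = -77, t = 185 (check: 382·(-77) + 159·185 = 1).


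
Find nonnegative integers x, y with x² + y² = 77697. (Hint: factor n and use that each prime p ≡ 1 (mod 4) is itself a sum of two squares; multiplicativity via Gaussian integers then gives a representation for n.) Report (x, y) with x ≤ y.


Step 1: Factor n = 77697 = 3^2 · 89 · 97.
Step 2: Check the mod-4 condition on each prime factor: 3 ≡ 3 (mod 4), exponent 2 (must be even); 89 ≡ 1 (mod 4), exponent 1; 97 ≡ 1 (mod 4), exponent 1.
All primes ≡ 3 (mod 4) appear to even exponent (or don't appear), so by the two-squares theorem n IS expressible as a sum of two squares.
Step 3: Build a representation. Group n = k² · m with k = 3 and m = 89 · 97 = 8633 (a product of primes ≡ 1 (mod 4)); a representation of m scales to one of n via (k·x)² + (k·y)² = k²(x² + y²). Each prime p ≡ 1 (mod 4) is itself a sum of two squares; find a² by testing p − a² for a perfect square:
  89: 89 − 1² = 88, 89 − 2² = 85, 89 − 3² = 80, 89 − 4² = 73, 89 − 5² = 64 = 8² ⇒ 89 = 5² + 8².
  97: 97 − 1² = 96, 97 − 2² = 93, 97 − 3² = 88, 97 − 4² = 81 = 9² ⇒ 97 = 4² + 9².
  Combine using the Brahmagupta–Fibonacci identity (a² + b²)(c² + d²) = (ac − bd)² + (ad + bc)² = (ac + bd)² + (ad − bc)²:
  89 · 97 = 8633: from (5² + 8²)(4² + 9²), take (5·4 − 8·9, 5·9 + 8·4) = (20 − 72, 45 + 32) = (-52, 77); dropping signs (only squares matter) gives (52, 77); check 52² + 77² = 2704 + 5929 = 8633 ✓.
  Scale by k = 3: (3·52, 3·77) = (156, 231).
Step 4: Order so x ≤ y and verify: 156² + 231² = 24336 + 53361 = 77697 = n. ✓

n = 77697 = 156² + 231² (one valid representation with x ≤ y).


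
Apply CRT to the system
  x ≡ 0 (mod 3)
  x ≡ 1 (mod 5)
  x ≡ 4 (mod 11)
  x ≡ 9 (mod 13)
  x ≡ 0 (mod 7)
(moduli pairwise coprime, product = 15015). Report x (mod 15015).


Product of moduli M = 3 · 5 · 11 · 13 · 7 = 15015.
Merge one congruence at a time:
  Start: x ≡ 0 (mod 3).
  Combine with x ≡ 1 (mod 5); new modulus lcm = 15.
    Write x = 0 + 3·t and substitute into x ≡ 1 (mod 5): 3·t ≡ 1 − 0 = 1 (mod 5).
    The inverse of 3 mod 5 is 2 (since 3·2 = 6 = 1·5 + 1), so t ≡ 2·1 = 2 ≡ 2 (mod 5).
    Then x = 0 + 3·2 = 6, valid modulo lcm(3, 5) = 15: x ≡ 6 (mod 15).
  Combine with x ≡ 4 (mod 11); new modulus lcm = 165.
    Write x = 6 + 15·t and substitute into x ≡ 4 (mod 11): 15·t ≡ 4 − 6 = -2 (mod 11).
    Reduce coefficients mod 11: 4·t ≡ 9 (mod 11).
    The inverse of 4 mod 11 is 3 (since 4·3 = 12 = 1·11 + 1), so t ≡ 3·9 = 27 ≡ 5 (mod 11).
    Then x = 6 + 15·5 = 81, valid modulo lcm(15, 11) = 165: x ≡ 81 (mod 165).
  Combine with x ≡ 9 (mod 13); new modulus lcm = 2145.
    Write x = 81 + 165·t and substitute into x ≡ 9 (mod 13): 165·t ≡ 9 − 81 = -72 (mod 13).
    Reduce coefficients mod 13: 9·t ≡ 6 (mod 13).
    The inverse of 9 mod 13 is 3 (since 9·3 = 27 = 2·13 + 1), so t ≡ 3·6 = 18 ≡ 5 (mod 13).
    Then x = 81 + 165·5 = 906, valid modulo lcm(165, 13) = 2145: x ≡ 906 (mod 2145).
  Combine with x ≡ 0 (mod 7); new modulus lcm = 15015.
    Write x = 906 + 2145·t and substitute into x ≡ 0 (mod 7): 2145·t ≡ 0 − 906 = -906 (mod 7).
    Reduce coefficients mod 7: 3·t ≡ 4 (mod 7).
    The inverse of 3 mod 7 is 5 (since 3·5 = 15 = 2·7 + 1), so t ≡ 5·4 = 20 ≡ 6 (mod 7).
    Then x = 906 + 2145·6 = 13776, valid modulo lcm(2145, 7) = 15015: x ≡ 13776 (mod 15015).
Verify against each original: 13776 mod 3 = 0, 13776 mod 5 = 1, 13776 mod 11 = 4, 13776 mod 13 = 9, 13776 mod 7 = 0.

x ≡ 13776 (mod 15015).


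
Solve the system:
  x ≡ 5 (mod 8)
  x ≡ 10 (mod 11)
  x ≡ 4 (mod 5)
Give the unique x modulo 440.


Moduli 8, 11, 5 are pairwise coprime; by CRT there is a unique solution modulo M = 8 · 11 · 5 = 440.
Solve pairwise, accumulating the modulus:
  Start with x ≡ 5 (mod 8).
  Combine with x ≡ 10 (mod 11): since gcd(8, 11) = 1, we get a unique residue mod 88.
    Write x = 5 + 8·t and substitute into x ≡ 10 (mod 11): 8·t ≡ 10 − 5 = 5 (mod 11).
    The inverse of 8 mod 11 is 7 (since 8·7 = 56 = 5·11 + 1), so t ≡ 7·5 = 35 ≡ 2 (mod 11).
    Then x = 5 + 8·2 = 21, valid modulo lcm(8, 11) = 88: x ≡ 21 (mod 88).
  Combine with x ≡ 4 (mod 5): since gcd(88, 5) = 1, we get a unique residue mod 440.
    Write x = 21 + 88·t and substitute into x ≡ 4 (mod 5): 88·t ≡ 4 − 21 = -17 (mod 5).
    Reduce coefficients mod 5: 3·t ≡ 3 (mod 5).
    The inverse of 3 mod 5 is 2 (since 3·2 = 6 = 1·5 + 1), so t ≡ 2·3 = 6 ≡ 1 (mod 5).
    Then x = 21 + 88·1 = 109, valid modulo lcm(88, 5) = 440: x ≡ 109 (mod 440).
Verify: 109 mod 8 = 5 ✓, 109 mod 11 = 10 ✓, 109 mod 5 = 4 ✓.

x ≡ 109 (mod 440).


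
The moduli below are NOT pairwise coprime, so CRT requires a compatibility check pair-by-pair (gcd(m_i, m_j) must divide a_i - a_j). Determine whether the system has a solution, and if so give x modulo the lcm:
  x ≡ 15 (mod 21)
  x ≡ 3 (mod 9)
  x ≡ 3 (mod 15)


Moduli 21, 9, 15 are not pairwise coprime, so CRT works modulo lcm(m_i) when all pairwise compatibility conditions hold.
Pairwise compatibility: gcd(m_i, m_j) must divide a_i - a_j for every pair.
Merge one congruence at a time:
  Start: x ≡ 15 (mod 21).
  Combine with x ≡ 3 (mod 9): gcd(21, 9) = 3; 3 - 15 = -12, which IS divisible by 3, so compatible.
    Write x = 15 + 21·t and substitute into x ≡ 3 (mod 9): 21·t ≡ 3 − 15 = -12 (mod 9).
    Divide the congruence (and modulus) by g = 3: 7·t ≡ -4 (mod 3).
    Reduce coefficients mod 3: 1·t ≡ 2 (mod 3).
    So t ≡ 2 (mod 3).
    Then x = 15 + 21·2 = 57, valid modulo lcm(21, 9) = 63: x ≡ 57 (mod 63).
  Combine with x ≡ 3 (mod 15): gcd(63, 15) = 3; 3 - 57 = -54, which IS divisible by 3, so compatible.
    Write x = 57 + 63·t and substitute into x ≡ 3 (mod 15): 63·t ≡ 3 − 57 = -54 (mod 15).
    Divide the congruence (and modulus) by g = 3: 21·t ≡ -18 (mod 5).
    Reduce coefficients mod 5: 1·t ≡ 2 (mod 5).
    So t ≡ 2 (mod 5).
    Then x = 57 + 63·2 = 183, valid modulo lcm(63, 15) = 315: x ≡ 183 (mod 315).
Verify: 183 mod 21 = 15, 183 mod 9 = 3, 183 mod 15 = 3.

x ≡ 183 (mod 315).


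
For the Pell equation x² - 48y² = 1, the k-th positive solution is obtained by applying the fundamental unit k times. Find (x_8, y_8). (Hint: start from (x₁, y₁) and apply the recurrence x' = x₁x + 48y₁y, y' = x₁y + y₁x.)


Step 1: Find the fundamental solution (x₁, y₁) of x² - 48y² = 1.
  Expand √48 as a continued fraction. a₀ = ⌊√48⌋ = 6; iterate m_{k+1} = d_k·a_k − m_k, d_{k+1} = (48 − m_{k+1}²)/d_k, a_{k+1} = ⌊(a₀ + m_{k+1})/d_{k+1}⌋ (starting m₀ = 0, d₀ = 1), with convergents p_k = a_k·p_{k-1} + p_{k-2}, q_k = a_k·q_{k-1} + q_{k-2} (p₋₁ = 1, q₋₁ = 0):
  k = 0: a₀ = 6; p₀/q₀ = 6/1; p₀² − 48·q₀² = 36 − 48 = -12.
  k = 1: m = 6, d = 12, a = ⌊(6 + 6)/12⌋ = 1; p/q = (1·6 + 1)/(1·1 + 0) = 7/1; p² − 48·q² = 49 − 48 = 1.
  The first convergent with p² − 48·q² = 1 gives the fundamental solution (x₁, y₁) = (7, 1).
Step 2: Apply the recurrence (x_{n+1}, y_{n+1}) = (x₁x_n + 48y₁y_n, x₁y_n + y₁x_n) repeatedly.
  From (x_1, y_1) = (7, 1): x_2 = 7·7 + 48·1·1 = 97; y_2 = 7·1 + 1·7 = 14.
  From (x_2, y_2) = (97, 14): x_3 = 7·97 + 48·1·14 = 1351; y_3 = 7·14 + 1·97 = 195.
  From (x_3, y_3) = (1351, 195): x_4 = 7·1351 + 48·1·195 = 18817; y_4 = 7·195 + 1·1351 = 2716.
  From (x_4, y_4) = (18817, 2716): x_5 = 7·18817 + 48·1·2716 = 262087; y_5 = 7·2716 + 1·18817 = 37829.
  From (x_5, y_5) = (262087, 37829): x_6 = 7·262087 + 48·1·37829 = 3650401; y_6 = 7·37829 + 1·262087 = 526890.
  From (x_6, y_6) = (3650401, 526890): x_7 = 7·3650401 + 48·1·526890 = 50843527; y_7 = 7·526890 + 1·3650401 = 7338631.
  From (x_7, y_7) = (50843527, 7338631): x_8 = 7·50843527 + 48·1·7338631 = 708158977; y_8 = 7·7338631 + 1·50843527 = 102213944.
Step 3: Verify x_8² - 48·y_8² = 501489136705686529 - 501489136705686528 = 1 (should be 1). ✓

(x_1, y_1) = (7, 1); (x_8, y_8) = (708158977, 102213944).


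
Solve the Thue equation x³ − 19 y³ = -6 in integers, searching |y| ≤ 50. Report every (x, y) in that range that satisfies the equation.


The equation is x³ - 19y³ = -6. For fixed y, x³ = 19·y³ − 6, so a solution requires the RHS to be a perfect cube.
Strategy: iterate y from -50 to 50, compute RHS = 19·y³ − 6, and check whether it is a (positive or negative) perfect cube.
Check small values of y:
  y = 0: RHS = -6 is not a perfect cube.
  y = 1: RHS = 13 is not a perfect cube.
  y = -1: RHS = -25 is not a perfect cube.
  y = 2: RHS = 146 is not a perfect cube.
  y = -2: RHS = -158 is not a perfect cube.
  y = 3: RHS = 507 is not a perfect cube.
  y = -3: RHS = -519 is not a perfect cube.
Continuing the search up to |y| = 50 finds no solutions either.
No (x, y) in the scanned range satisfies the equation.

No integer solutions with |y| ≤ 50.


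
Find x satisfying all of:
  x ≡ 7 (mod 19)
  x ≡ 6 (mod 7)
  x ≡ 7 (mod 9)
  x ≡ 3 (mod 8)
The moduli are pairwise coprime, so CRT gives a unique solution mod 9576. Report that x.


Product of moduli M = 19 · 7 · 9 · 8 = 9576.
Merge one congruence at a time:
  Start: x ≡ 7 (mod 19).
  Combine with x ≡ 6 (mod 7); new modulus lcm = 133.
    Write x = 7 + 19·t and substitute into x ≡ 6 (mod 7): 19·t ≡ 6 − 7 = -1 (mod 7).
    Reduce coefficients mod 7: 5·t ≡ 6 (mod 7).
    The inverse of 5 mod 7 is 3 (since 5·3 = 15 = 2·7 + 1), so t ≡ 3·6 = 18 ≡ 4 (mod 7).
    Then x = 7 + 19·4 = 83, valid modulo lcm(19, 7) = 133: x ≡ 83 (mod 133).
  Combine with x ≡ 7 (mod 9); new modulus lcm = 1197.
    Write x = 83 + 133·t and substitute into x ≡ 7 (mod 9): 133·t ≡ 7 − 83 = -76 (mod 9).
    Reduce coefficients mod 9: 7·t ≡ 5 (mod 9).
    The inverse of 7 mod 9 is 4 (since 7·4 = 28 = 3·9 + 1), so t ≡ 4·5 = 20 ≡ 2 (mod 9).
    Then x = 83 + 133·2 = 349, valid modulo lcm(133, 9) = 1197: x ≡ 349 (mod 1197).
  Combine with x ≡ 3 (mod 8); new modulus lcm = 9576.
    Write x = 349 + 1197·t and substitute into x ≡ 3 (mod 8): 1197·t ≡ 3 − 349 = -346 (mod 8).
    Reduce coefficients mod 8: 5·t ≡ 6 (mod 8).
    The inverse of 5 mod 8 is 5 (since 5·5 = 25 = 3·8 + 1), so t ≡ 5·6 = 30 ≡ 6 (mod 8).
    Then x = 349 + 1197·6 = 7531, valid modulo lcm(1197, 8) = 9576: x ≡ 7531 (mod 9576).
Verify against each original: 7531 mod 19 = 7, 7531 mod 7 = 6, 7531 mod 9 = 7, 7531 mod 8 = 3.

x ≡ 7531 (mod 9576).


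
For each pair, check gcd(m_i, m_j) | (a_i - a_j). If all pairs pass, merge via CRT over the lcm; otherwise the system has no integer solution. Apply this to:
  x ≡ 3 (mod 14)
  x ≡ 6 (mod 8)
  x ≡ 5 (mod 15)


Moduli 14, 8, 15 are not pairwise coprime, so CRT works modulo lcm(m_i) when all pairwise compatibility conditions hold.
Pairwise compatibility: gcd(m_i, m_j) must divide a_i - a_j for every pair.
Merge one congruence at a time:
  Start: x ≡ 3 (mod 14).
  Combine with x ≡ 6 (mod 8): gcd(14, 8) = 2, and 6 - 3 = 3 is NOT divisible by 2.
    ⇒ system is inconsistent (no integer solution).

No solution (the system is inconsistent).


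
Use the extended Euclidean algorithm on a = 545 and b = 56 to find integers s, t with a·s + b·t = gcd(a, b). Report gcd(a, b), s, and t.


Euclidean algorithm on (545, 56) — divide until remainder is 0:
  545 = 9 · 56 + 41
  56 = 1 · 41 + 15
  41 = 2 · 15 + 11
  15 = 1 · 11 + 4
  11 = 2 · 4 + 3
  4 = 1 · 3 + 1
  3 = 3 · 1 + 0
gcd(545, 56) = 1.
Track Bezout coefficients alongside the remainders: start with r₀ = 545 = a·1 + b·0 (s = 1, t = 0) and r₁ = 56 = a·0 + b·1 (s = 0, t = 1); each new remainder r_{k+1} = r_{k-1} − q_k·r_k inherits s_{k+1} = s_{k-1} − q_k·s_k, t_{k+1} = t_{k-1} − q_k·t_k, so r_k = a·s_k + b·t_k at every step:
  q = 9: r = 41, s = 1 − 9·0 = 1, t = 0 − 9·1 = -9  (check: 545·1 + 56·(-9) = 41)
  q = 1: r = 15, s = 0 − 1·1 = -1, t = 1 − 1·(-9) = 10  (check: 545·(-1) + 56·10 = 15)
  q = 2: r = 11, s = 1 − 2·(-1) = 3, t = -9 − 2·10 = -29  (check: 545·3 + 56·(-29) = 11)
  q = 1: r = 4, s = -1 − 1·3 = -4, t = 10 − 1·(-29) = 39  (check: 545·(-4) + 56·39 = 4)
  q = 2: r = 3, s = 3 − 2·(-4) = 11, t = -29 − 2·39 = -107  (check: 545·11 + 56·(-107) = 3)
  q = 1: r = 1, s = -4 − 1·11 = -15, t = 39 − 1·(-107) = 146  (check: 545·(-15) + 56·146 = 1)
The row with r = 1 (the gcd) gives the Bezout coefficients s = -15, t = 146.
Result: 545 · (-15) + 56 · (146) = 1.

gcd(545, 56) = 1; s = -15, t = 146 (check: 545·(-15) + 56·146 = 1).


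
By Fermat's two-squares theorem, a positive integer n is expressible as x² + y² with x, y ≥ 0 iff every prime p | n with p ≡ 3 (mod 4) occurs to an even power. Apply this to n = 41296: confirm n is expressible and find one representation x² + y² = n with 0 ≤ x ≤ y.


Step 1: Factor n = 41296 = 2^4 · 29 · 89.
Step 2: Check the mod-4 condition on each prime factor: 2 = 2 (special); 29 ≡ 1 (mod 4), exponent 1; 89 ≡ 1 (mod 4), exponent 1.
All primes ≡ 3 (mod 4) appear to even exponent (or don't appear), so by the two-squares theorem n IS expressible as a sum of two squares.
Step 3: Build a representation. Group n = k² · m with k = 4 and m = 29 · 89 = 2581 (a product of primes ≡ 1 (mod 4)); a representation of m scales to one of n via (k·x)² + (k·y)² = k²(x² + y²). Each prime p ≡ 1 (mod 4) is itself a sum of two squares; find a² by testing p − a² for a perfect square:
  29: 29 − 1² = 28, 29 − 2² = 25 = 5² ⇒ 29 = 2² + 5².
  89: 89 − 1² = 88, 89 − 2² = 85, 89 − 3² = 80, 89 − 4² = 73, 89 − 5² = 64 = 8² ⇒ 89 = 5² + 8².
  Combine using the Brahmagupta–Fibonacci identity (a² + b²)(c² + d²) = (ac − bd)² + (ad + bc)² = (ac + bd)² + (ad − bc)²:
  29 · 89 = 2581: from (2² + 5²)(5² + 8²), take (2·5 − 5·8, 2·8 + 5·5) = (10 − 40, 16 + 25) = (-30, 41); dropping signs (only squares matter) gives (30, 41); check 30² + 41² = 900 + 1681 = 2581 ✓.
  Scale by k = 4: (4·30, 4·41) = (120, 164).
Step 4: Order so x ≤ y and verify: 120² + 164² = 14400 + 26896 = 41296 = n. ✓

n = 41296 = 120² + 164² (one valid representation with x ≤ y).
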